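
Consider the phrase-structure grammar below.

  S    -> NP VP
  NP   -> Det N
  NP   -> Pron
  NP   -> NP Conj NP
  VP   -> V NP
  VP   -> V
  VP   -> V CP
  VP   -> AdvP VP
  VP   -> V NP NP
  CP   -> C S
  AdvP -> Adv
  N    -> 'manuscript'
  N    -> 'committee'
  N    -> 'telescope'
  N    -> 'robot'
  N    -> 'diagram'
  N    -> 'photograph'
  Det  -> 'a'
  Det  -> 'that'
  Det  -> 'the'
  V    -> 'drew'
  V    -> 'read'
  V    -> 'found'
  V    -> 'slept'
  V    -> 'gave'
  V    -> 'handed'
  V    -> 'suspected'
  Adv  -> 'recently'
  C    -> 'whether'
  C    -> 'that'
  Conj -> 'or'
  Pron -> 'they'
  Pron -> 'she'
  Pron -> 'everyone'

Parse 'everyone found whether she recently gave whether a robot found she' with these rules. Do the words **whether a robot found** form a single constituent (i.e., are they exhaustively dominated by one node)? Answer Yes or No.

[S [NP [Pron everyone]] [VP [V found] [CP [C whether] [S [NP [Pron she]] [VP [AdvP [Adv recently]] [VP [V gave] [CP [C whether] [S [NP [Det a] [N robot]] [VP [V found] [NP [Pron she]]]]]]]]]]]
The smallest constituent containing 'whether a robot found' is the CP spanning 'whether a robot found she'; no single node in the tree dominates exactly the given words.

No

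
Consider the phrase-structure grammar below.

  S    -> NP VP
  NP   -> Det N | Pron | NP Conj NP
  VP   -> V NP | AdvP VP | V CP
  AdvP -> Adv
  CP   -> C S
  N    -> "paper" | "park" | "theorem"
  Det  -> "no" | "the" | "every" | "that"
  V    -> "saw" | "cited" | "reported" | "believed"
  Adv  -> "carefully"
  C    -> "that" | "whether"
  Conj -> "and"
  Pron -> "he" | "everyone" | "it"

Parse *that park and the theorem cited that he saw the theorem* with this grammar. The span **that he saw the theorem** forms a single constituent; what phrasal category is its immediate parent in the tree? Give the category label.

VP

S
  NP
    NP
      Det: that
      N: park
    Conj: and
    NP
      Det: the
      N: theorem
  VP
    V: cited
    CP
      C: that
      S
        NP
          Pron: he
        VP
          V: saw
          NP
            Det: the
            N: theorem
The span 'that he saw the theorem' is the CP node built by CP → C S.
Its mother is the VP built by VP → V CP.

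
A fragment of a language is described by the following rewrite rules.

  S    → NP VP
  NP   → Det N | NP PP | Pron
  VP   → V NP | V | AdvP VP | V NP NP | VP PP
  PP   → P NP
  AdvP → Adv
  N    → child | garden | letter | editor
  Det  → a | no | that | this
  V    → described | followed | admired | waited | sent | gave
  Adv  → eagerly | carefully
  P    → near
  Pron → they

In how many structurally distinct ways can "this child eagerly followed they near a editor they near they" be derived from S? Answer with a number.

3

Two of the 3 distinct bracketings:
[S [NP [Det this] [N child]] [VP [AdvP [Adv eagerly]] [VP [V followed] [NP [NP [Pron they]] [PP [P near] [NP [Det a] [N editor]]]] [NP [NP [Pron they]] [PP [P near] [NP [Pron they]]]]]]]
[S [NP [Det this] [N child]] [VP [AdvP [Adv eagerly]] [VP [VP [V followed] [NP [NP [Pron they]] [PP [P near] [NP [Det a] [N editor]]]] [NP [Pron they]]] [PP [P near] [NP [Pron they]]]]]]
The difference turns on whether VP → VP PP is used at the relevant span, versus an alternative expansion of VP.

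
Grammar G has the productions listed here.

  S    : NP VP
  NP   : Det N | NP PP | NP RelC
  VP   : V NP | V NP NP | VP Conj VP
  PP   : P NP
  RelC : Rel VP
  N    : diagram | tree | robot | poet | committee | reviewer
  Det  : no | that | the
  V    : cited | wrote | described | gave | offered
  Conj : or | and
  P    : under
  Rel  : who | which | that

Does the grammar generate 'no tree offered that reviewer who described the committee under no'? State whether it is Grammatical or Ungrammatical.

Ungrammatical

For S → NP VP, the only prefix that parses as NP is 'no tree', but the remainder 'offered that reviewer who described the committee under no' is not a VP under these rules.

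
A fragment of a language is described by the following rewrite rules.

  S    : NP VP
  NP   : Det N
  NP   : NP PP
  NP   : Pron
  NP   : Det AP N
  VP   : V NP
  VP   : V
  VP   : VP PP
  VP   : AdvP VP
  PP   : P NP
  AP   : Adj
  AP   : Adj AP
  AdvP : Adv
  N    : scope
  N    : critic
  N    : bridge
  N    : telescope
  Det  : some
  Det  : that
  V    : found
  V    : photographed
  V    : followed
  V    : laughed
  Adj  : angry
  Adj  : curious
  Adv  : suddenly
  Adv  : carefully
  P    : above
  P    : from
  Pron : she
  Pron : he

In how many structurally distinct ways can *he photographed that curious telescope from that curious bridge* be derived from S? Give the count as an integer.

2

The two bracketings:
[S [NP [Pron he]] [VP [V photographed] [NP [NP [Det that] [AP [Adj curious]] [N telescope]] [PP [P from] [NP [Det that] [AP [Adj curious]] [N bridge]]]]]]
[S [NP [Pron he]] [VP [VP [V photographed] [NP [Det that] [AP [Adj curious]] [N telescope]]] [PP [P from] [NP [Det that] [AP [Adj curious]] [N bridge]]]]]
The difference turns on whether NP → NP PP is used at the relevant span, versus an alternative expansion of NP.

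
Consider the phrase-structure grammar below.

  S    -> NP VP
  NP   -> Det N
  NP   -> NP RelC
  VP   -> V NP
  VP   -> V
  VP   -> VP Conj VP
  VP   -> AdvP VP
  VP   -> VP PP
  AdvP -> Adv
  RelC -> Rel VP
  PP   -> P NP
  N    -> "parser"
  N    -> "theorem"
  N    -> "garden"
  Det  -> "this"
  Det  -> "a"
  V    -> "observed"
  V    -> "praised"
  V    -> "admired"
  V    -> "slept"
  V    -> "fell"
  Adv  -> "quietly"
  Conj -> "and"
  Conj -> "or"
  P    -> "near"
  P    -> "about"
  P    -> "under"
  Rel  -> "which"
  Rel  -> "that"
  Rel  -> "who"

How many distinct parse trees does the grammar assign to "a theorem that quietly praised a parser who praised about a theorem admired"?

4

Two of the 4 distinct bracketings:
[S [NP [NP [Det a] [N theorem]] [RelC [Rel that] [VP [AdvP [Adv quietly]] [VP [V praised] [NP [NP [Det a] [N parser]] [RelC [Rel who] [VP [VP [V praised]] [PP [P about] [NP [Det a] [N theorem]]]]]]]]]] [VP [V admired]]]
[S [NP [NP [Det a] [N theorem]] [RelC [Rel that] [VP [AdvP [Adv quietly]] [VP [VP [V praised] [NP [NP [Det a] [N parser]] [RelC [Rel who] [VP [V praised]]]]] [PP [P about] [NP [Det a] [N theorem]]]]]]] [VP [V admired]]]
The trees differ in how a recursive rule is bracketed over the same span.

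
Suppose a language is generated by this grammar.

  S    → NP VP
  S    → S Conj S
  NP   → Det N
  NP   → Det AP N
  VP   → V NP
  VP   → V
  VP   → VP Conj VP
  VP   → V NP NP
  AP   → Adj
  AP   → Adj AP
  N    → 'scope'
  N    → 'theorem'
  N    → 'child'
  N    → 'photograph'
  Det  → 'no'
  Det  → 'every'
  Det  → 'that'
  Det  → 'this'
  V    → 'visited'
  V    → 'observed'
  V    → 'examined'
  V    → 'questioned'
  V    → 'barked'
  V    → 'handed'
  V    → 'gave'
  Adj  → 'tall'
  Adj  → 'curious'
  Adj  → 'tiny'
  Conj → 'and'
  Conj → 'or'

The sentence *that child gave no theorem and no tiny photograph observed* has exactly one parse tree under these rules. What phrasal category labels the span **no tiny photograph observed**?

[S [S [NP [Det that] [N child]] [VP [V gave] [NP [Det no] [N theorem]]]] [Conj and] [S [NP [Det no] [AP [Adj tiny]] [N photograph]] [VP [V observed]]]]
The span 'no tiny photograph observed' is the S node built by S → NP VP.

S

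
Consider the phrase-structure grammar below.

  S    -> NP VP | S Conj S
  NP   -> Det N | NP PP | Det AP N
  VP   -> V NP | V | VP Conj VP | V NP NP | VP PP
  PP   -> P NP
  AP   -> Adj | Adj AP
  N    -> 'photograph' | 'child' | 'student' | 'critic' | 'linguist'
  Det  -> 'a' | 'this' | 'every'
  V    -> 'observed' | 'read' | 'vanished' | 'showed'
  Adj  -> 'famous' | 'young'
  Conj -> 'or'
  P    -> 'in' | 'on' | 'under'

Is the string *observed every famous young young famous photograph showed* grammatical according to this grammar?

For S → NP VP, no prefix of the string parses as an NP. The alternative S rule S → S Conj S likewise has no satisfying split.

Ungrammatical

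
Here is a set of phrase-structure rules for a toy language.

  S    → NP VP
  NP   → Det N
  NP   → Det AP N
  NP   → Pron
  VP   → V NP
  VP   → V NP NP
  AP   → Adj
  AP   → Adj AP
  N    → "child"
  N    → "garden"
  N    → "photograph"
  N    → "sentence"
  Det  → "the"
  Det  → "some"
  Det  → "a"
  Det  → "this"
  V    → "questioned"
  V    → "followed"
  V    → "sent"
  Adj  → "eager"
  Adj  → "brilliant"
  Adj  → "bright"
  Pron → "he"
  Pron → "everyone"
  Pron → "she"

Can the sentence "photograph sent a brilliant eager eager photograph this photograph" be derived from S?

Ungrammatical

For S → NP VP, no prefix of the string parses as an NP.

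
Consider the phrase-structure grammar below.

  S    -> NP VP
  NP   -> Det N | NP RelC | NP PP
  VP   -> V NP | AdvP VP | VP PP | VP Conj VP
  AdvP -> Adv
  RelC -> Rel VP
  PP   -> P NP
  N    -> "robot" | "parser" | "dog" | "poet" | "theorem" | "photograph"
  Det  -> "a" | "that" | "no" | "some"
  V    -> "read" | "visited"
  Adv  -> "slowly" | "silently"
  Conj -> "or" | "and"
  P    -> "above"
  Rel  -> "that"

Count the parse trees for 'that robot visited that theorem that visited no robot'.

[S [NP [Det that] [N robot]] [VP [V visited] [NP [NP [Det that] [N theorem]] [RelC [Rel that] [VP [V visited] [NP [Det no] [N robot]]]]]]]
No rule offers an alternative attachment or grouping for any span, so this is the only derivation.

1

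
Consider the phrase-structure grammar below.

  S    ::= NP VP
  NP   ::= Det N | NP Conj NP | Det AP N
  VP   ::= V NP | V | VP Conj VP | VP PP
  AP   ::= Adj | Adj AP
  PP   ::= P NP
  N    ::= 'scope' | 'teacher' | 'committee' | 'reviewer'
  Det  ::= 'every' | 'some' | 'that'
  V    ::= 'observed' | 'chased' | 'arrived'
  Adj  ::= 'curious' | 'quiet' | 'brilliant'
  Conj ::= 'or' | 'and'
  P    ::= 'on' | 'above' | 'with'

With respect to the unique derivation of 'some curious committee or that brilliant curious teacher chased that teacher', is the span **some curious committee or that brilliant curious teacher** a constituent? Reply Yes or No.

[S [NP [NP [Det some] [AP [Adj curious]] [N committee]] [Conj or] [NP [Det that] [AP [Adj brilliant] [AP [Adj curious]]] [N teacher]]] [VP [V chased] [NP [Det that] [N teacher]]]]
The words 'some curious committee or that brilliant curious teacher' are exhaustively dominated by a single NP node (built by NP → NP Conj NP), so they form a constituent.

Yes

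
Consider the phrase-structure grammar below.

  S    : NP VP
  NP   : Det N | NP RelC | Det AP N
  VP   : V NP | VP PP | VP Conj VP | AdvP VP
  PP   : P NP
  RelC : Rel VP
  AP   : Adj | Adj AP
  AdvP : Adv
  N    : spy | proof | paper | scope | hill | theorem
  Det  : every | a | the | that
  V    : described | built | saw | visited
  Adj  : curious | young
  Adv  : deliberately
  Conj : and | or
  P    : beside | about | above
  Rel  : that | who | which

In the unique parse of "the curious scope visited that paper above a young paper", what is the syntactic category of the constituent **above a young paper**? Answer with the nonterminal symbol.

[S [NP [Det the] [AP [Adj curious]] [N scope]] [VP [VP [V visited] [NP [Det that] [N paper]]] [PP [P above] [NP [Det a] [AP [Adj young]] [N paper]]]]]
The span 'above a young paper' is the PP node built by PP → P NP.

PP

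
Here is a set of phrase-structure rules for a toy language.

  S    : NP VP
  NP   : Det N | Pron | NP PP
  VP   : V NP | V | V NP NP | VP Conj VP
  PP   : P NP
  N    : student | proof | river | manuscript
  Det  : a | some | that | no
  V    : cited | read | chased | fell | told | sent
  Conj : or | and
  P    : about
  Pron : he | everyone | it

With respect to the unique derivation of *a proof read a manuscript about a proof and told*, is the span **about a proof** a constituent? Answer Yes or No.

[S [NP [Det a] [N proof]] [VP [VP [V read] [NP [NP [Det a] [N manuscript]] [PP [P about] [NP [Det a] [N proof]]]]] [Conj and] [VP [V told]]]]
The words 'about a proof' are exhaustively dominated by a single PP node (built by PP → P NP), so they form a constituent.

Yes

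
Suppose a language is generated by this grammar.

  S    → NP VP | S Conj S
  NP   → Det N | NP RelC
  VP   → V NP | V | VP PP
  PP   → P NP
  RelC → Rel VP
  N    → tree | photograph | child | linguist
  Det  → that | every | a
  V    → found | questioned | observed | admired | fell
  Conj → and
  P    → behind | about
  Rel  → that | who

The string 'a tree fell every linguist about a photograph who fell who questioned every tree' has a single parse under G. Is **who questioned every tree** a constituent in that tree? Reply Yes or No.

Yes

[S [NP [Det a] [N tree]] [VP [VP [V fell] [NP [Det every] [N linguist]]] [PP [P about] [NP [NP [NP [Det a] [N photograph]] [RelC [Rel who] [VP [V fell]]]] [RelC [Rel who] [VP [V questioned] [NP [Det every] [N tree]]]]]]]]
The words 'who questioned every tree' are exhaustively dominated by a single RelC node (built by RelC → Rel VP), so they form a constituent.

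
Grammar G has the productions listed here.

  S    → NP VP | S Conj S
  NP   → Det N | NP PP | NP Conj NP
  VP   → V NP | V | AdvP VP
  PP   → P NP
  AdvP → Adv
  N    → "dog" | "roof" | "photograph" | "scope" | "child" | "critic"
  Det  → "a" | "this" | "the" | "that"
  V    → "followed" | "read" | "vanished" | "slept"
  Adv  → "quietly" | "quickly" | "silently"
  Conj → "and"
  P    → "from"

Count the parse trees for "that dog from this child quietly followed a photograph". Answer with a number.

1

[S [NP [NP [Det that] [N dog]] [PP [P from] [NP [Det this] [N child]]]] [VP [AdvP [Adv quietly]] [VP [V followed] [NP [Det a] [N photograph]]]]]
No rule offers an alternative attachment or grouping for any span, so this is the only derivation.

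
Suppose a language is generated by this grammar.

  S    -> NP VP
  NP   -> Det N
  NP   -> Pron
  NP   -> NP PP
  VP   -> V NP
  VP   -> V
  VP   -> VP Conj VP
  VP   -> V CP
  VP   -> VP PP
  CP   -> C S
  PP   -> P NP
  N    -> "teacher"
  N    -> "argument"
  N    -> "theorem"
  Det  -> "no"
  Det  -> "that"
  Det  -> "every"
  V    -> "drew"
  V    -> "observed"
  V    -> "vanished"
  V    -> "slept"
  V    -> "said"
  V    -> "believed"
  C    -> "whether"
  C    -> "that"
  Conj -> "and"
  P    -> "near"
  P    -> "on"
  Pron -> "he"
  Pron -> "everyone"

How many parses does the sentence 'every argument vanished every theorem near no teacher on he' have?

5

Two of the 5 distinct bracketings:
[S [NP [Det every] [N argument]] [VP [V vanished] [NP [NP [Det every] [N theorem]] [PP [P near] [NP [NP [Det no] [N teacher]] [PP [P on] [NP [Pron he]]]]]]]]
[S [NP [Det every] [N argument]] [VP [V vanished] [NP [NP [NP [Det every] [N theorem]] [PP [P near] [NP [Det no] [N teacher]]]] [PP [P on] [NP [Pron he]]]]]]
The trees differ in how a recursive rule is bracketed over the same span.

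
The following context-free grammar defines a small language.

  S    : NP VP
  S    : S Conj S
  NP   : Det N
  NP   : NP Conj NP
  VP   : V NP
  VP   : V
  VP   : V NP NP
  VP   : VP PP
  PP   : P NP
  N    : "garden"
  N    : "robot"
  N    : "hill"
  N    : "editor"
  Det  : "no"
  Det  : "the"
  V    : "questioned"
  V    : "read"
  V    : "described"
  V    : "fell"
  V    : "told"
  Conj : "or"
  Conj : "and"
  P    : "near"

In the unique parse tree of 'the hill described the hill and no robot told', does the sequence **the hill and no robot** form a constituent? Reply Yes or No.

No

[S [S [NP [Det the] [N hill]] [VP [V described] [NP [Det the] [N hill]]]] [Conj and] [S [NP [Det no] [N robot]] [VP [V told]]]]
The smallest constituent containing 'the hill and no robot' is the S spanning 'the hill described the hill and no robot told'; no single node in the tree dominates exactly the given words.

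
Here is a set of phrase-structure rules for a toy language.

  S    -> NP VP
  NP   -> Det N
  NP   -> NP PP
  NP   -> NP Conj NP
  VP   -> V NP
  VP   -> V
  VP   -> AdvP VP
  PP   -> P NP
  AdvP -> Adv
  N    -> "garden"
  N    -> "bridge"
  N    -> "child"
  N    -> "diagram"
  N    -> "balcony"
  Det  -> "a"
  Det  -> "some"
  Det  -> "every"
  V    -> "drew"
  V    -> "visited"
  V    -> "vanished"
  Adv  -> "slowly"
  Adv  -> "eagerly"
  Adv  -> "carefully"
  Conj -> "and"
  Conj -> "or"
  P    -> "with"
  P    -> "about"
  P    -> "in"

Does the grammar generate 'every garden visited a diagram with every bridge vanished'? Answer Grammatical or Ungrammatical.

Ungrammatical

For S → NP VP, the only prefix that parses as NP is 'every garden', but the remainder 'visited a diagram with every bridge vanished' is not a VP under these rules.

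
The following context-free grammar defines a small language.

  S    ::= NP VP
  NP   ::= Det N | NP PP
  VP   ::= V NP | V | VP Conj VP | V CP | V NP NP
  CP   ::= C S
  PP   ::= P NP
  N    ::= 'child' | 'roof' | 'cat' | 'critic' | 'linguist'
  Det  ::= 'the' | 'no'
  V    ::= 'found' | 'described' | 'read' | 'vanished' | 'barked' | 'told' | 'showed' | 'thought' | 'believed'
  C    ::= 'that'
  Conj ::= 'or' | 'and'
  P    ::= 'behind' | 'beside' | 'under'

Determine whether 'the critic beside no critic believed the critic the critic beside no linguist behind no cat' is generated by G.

Grammatical

S
  NP
    NP
      Det: the
      N: critic
    PP
      P: beside
      NP
        Det: no
        N: critic
  VP
    V: believed
    NP
      Det: the
      N: critic
    NP
      NP
        Det: the
        N: critic
      PP
        P: beside
        NP
          NP
            Det: no
            N: linguist
          PP
            P: behind
            NP
              Det: no
              N: cat
Each bracket corresponds to one application of a listed rule, so the string is derivable from S.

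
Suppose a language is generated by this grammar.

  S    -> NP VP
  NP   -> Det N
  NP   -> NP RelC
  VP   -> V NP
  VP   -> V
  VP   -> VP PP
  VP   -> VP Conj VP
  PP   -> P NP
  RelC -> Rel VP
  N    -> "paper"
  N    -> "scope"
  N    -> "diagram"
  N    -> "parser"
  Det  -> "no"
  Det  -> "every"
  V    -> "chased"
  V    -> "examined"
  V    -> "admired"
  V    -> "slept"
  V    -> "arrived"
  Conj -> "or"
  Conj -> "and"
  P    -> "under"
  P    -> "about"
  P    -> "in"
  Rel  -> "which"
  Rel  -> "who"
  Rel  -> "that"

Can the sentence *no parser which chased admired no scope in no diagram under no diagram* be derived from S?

Grammatical

[S [NP [NP [Det no] [N parser]] [RelC [Rel which] [VP [V chased]]]] [VP [VP [VP [V admired] [NP [Det no] [N scope]]] [PP [P in] [NP [Det no] [N diagram]]]] [PP [P under] [NP [Det no] [N diagram]]]]]
The bracketing above is licensed at every node by one of the given productions, with S at the root.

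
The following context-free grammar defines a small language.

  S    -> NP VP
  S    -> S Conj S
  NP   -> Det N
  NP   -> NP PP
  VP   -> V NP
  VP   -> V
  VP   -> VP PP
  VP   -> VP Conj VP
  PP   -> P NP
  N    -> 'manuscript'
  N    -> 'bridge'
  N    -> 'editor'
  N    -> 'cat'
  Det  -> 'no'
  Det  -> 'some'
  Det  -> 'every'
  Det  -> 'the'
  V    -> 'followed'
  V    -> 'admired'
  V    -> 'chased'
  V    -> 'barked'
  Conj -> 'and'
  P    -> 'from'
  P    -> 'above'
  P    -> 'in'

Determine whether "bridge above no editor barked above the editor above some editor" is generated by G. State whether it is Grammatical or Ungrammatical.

For S → NP VP, no prefix of the string parses as an NP. The alternative S rule S → S Conj S likewise has no satisfying split.

Ungrammatical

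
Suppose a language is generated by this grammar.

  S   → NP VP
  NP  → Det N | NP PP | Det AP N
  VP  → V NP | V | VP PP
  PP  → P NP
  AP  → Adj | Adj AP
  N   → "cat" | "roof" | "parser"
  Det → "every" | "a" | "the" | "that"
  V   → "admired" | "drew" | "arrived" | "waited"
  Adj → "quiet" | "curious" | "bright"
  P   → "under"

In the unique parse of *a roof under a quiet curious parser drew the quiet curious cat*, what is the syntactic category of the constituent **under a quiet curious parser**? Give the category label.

[S [NP [NP [Det a] [N roof]] [PP [P under] [NP [Det a] [AP [Adj quiet] [AP [Adj curious]]] [N parser]]]] [VP [V drew] [NP [Det the] [AP [Adj quiet] [AP [Adj curious]]] [N cat]]]]
The span 'under a quiet curious parser' is the PP node built by PP → P NP.

PP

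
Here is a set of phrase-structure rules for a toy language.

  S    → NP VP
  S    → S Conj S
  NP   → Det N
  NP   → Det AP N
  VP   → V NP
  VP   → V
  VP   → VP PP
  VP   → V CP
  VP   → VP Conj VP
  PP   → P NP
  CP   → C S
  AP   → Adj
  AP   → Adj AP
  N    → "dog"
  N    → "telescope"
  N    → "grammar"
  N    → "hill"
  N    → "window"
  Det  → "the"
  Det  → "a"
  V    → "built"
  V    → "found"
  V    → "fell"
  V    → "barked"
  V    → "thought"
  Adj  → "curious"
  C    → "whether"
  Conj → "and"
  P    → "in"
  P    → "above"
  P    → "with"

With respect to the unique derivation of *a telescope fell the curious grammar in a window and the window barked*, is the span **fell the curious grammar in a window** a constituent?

Yes

[S [S [NP [Det a] [N telescope]] [VP [VP [V fell] [NP [Det the] [AP [Adj curious]] [N grammar]]] [PP [P in] [NP [Det a] [N window]]]]] [Conj and] [S [NP [Det the] [N window]] [VP [V barked]]]]
The words 'fell the curious grammar in a window' are exhaustively dominated by a single VP node (built by VP → VP PP), so they form a constituent.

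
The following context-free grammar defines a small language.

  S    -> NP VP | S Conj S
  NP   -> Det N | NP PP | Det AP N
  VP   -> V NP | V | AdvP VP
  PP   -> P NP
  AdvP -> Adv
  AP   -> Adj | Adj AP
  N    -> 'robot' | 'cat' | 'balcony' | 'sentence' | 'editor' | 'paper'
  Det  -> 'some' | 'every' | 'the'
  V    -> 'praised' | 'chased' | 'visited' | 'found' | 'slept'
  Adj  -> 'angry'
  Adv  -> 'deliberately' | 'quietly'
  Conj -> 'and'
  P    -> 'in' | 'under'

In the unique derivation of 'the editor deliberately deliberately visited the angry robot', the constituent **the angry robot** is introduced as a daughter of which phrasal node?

[S [NP [Det the] [N editor]] [VP [AdvP [Adv deliberately]] [VP [AdvP [Adv deliberately]] [VP [V visited] [NP [Det the] [AP [Adj angry]] [N robot]]]]]]
The span 'the angry robot' is the NP node built by NP → Det AP N.
Its mother is the VP built by VP → V NP.

VP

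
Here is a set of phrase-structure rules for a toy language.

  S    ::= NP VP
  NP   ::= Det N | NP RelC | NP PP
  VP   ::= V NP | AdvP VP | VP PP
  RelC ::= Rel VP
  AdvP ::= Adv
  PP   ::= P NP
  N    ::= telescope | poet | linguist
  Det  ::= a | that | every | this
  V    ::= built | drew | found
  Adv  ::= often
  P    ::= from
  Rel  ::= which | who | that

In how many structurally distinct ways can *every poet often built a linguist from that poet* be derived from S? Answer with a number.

Two of the 3 distinct bracketings:
[S [NP [Det every] [N poet]] [VP [AdvP [Adv often]] [VP [V built] [NP [NP [Det a] [N linguist]] [PP [P from] [NP [Det that] [N poet]]]]]]]
[S [NP [Det every] [N poet]] [VP [AdvP [Adv often]] [VP [VP [V built] [NP [Det a] [N linguist]]] [PP [P from] [NP [Det that] [N poet]]]]]]
The difference turns on whether NP → NP PP is used at the relevant span, versus an alternative expansion of NP.

3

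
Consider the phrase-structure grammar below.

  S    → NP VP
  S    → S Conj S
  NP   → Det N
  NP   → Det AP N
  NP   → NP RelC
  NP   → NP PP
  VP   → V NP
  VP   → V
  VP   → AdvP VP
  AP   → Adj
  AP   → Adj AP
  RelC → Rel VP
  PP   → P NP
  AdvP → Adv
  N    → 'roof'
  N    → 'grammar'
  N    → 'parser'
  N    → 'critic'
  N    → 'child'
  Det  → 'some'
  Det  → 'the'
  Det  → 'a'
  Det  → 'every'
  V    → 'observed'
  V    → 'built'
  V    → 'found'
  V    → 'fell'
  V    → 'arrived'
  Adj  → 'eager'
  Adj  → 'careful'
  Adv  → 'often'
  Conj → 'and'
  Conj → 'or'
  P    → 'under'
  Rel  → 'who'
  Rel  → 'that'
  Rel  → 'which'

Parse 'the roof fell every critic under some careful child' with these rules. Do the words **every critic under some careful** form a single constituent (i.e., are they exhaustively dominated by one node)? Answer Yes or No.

[S [NP [Det the] [N roof]] [VP [V fell] [NP [NP [Det every] [N critic]] [PP [P under] [NP [Det some] [AP [Adj careful]] [N child]]]]]]
The smallest constituent containing 'every critic under some careful' is the NP spanning 'every critic under some careful child'; no single node in the tree dominates exactly the given words.

No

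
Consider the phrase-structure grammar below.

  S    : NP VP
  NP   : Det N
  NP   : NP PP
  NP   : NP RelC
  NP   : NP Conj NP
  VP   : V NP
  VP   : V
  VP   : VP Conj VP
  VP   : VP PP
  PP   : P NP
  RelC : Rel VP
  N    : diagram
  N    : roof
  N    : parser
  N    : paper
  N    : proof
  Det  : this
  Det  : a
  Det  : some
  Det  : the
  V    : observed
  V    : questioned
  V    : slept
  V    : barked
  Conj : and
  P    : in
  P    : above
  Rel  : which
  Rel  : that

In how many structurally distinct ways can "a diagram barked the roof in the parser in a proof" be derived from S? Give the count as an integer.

Two of the 5 distinct bracketings:
[S [NP [Det a] [N diagram]] [VP [V barked] [NP [NP [Det the] [N roof]] [PP [P in] [NP [NP [Det the] [N parser]] [PP [P in] [NP [Det a] [N proof]]]]]]]]
[S [NP [Det a] [N diagram]] [VP [V barked] [NP [NP [NP [Det the] [N roof]] [PP [P in] [NP [Det the] [N parser]]]] [PP [P in] [NP [Det a] [N proof]]]]]]
The trees differ in how a recursive rule is bracketed over the same span.

5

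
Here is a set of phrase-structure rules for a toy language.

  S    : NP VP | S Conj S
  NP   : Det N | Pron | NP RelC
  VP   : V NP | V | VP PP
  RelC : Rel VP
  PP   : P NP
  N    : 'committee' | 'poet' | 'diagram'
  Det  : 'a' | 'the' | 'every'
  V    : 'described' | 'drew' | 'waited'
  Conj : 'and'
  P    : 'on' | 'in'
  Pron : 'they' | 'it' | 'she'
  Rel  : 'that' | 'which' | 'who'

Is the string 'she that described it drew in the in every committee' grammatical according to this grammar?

A Det word can never sit immediately before a P word in any string this grammar generates, so the substring 'the in' rules out a derivation.

Ungrammatical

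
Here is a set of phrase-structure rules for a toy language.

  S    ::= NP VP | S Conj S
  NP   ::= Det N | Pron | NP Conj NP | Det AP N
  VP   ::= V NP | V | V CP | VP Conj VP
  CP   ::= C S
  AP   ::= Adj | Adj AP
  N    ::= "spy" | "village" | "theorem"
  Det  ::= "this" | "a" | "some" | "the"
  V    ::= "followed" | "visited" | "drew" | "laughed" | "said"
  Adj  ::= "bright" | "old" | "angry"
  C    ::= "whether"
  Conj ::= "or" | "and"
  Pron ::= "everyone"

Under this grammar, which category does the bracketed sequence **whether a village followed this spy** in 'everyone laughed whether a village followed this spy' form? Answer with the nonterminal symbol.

[S [NP [Pron everyone]] [VP [V laughed] [CP [C whether] [S [NP [Det a] [N village]] [VP [V followed] [NP [Det this] [N spy]]]]]]]
The span 'whether a village followed this spy' is the CP node built by CP → C S.

CP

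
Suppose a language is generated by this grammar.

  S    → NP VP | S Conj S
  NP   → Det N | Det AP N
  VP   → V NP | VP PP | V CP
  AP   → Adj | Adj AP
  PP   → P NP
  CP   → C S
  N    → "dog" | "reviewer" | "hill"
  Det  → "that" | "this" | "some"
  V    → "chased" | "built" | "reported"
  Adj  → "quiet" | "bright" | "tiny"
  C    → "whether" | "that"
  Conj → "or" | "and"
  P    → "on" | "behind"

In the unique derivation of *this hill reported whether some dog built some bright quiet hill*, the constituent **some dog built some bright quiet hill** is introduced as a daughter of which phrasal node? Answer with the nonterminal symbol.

[S [NP [Det this] [N hill]] [VP [V reported] [CP [C whether] [S [NP [Det some] [N dog]] [VP [V built] [NP [Det some] [AP [Adj bright] [AP [Adj quiet]]] [N hill]]]]]]]
The span 'some dog built some bright quiet hill' is the S node built by S → NP VP.
Its mother is the CP built by CP → C S.

CP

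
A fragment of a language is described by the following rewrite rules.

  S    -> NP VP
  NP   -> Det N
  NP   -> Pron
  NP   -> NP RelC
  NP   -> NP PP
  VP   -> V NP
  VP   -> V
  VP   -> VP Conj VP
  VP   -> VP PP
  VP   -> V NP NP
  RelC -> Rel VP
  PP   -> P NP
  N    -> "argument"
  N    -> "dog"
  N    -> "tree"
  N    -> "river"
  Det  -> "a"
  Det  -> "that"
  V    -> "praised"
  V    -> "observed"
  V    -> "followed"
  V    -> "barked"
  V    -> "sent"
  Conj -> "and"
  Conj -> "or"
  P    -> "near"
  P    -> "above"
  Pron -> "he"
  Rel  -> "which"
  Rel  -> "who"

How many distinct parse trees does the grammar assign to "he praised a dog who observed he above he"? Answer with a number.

6

Two of the 6 distinct bracketings:
[S [NP [Pron he]] [VP [V praised] [NP [NP [Det a] [N dog]] [RelC [Rel who] [VP [V observed] [NP [NP [Pron he]] [PP [P above] [NP [Pron he]]]]]]]]]
[S [NP [Pron he]] [VP [V praised] [NP [NP [Det a] [N dog]] [RelC [Rel who] [VP [VP [V observed] [NP [Pron he]]] [PP [P above] [NP [Pron he]]]]]]]]
The difference turns on whether NP → NP PP is used at the relevant span, versus an alternative expansion of NP.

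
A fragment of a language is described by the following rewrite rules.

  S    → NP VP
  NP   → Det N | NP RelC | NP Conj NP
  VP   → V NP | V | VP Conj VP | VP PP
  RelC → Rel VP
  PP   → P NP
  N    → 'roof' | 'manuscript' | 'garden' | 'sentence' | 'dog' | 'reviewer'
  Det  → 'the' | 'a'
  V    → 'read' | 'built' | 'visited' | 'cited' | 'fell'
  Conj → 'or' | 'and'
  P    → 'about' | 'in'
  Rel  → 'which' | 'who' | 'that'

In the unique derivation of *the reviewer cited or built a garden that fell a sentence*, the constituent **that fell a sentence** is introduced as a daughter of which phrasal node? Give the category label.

NP

S
  NP
    Det: the
    N: reviewer
  VP
    VP
      V: cited
    Conj: or
    VP
      V: built
      NP
        NP
          Det: a
          N: garden
        RelC
          Rel: that
          VP
            V: fell
            NP
              Det: a
              N: sentence
The span 'that fell a sentence' is the RelC node built by RelC → Rel VP.
Its mother is the NP built by NP → NP RelC.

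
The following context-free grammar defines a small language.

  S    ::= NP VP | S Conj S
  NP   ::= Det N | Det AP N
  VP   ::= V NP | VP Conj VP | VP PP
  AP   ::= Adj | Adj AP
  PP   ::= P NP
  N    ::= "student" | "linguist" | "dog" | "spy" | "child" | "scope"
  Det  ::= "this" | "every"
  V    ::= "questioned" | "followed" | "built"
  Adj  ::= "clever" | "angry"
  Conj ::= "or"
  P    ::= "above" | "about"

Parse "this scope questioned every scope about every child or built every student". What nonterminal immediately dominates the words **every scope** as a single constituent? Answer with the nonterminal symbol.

NP

S
  NP
    Det: this
    N: scope
  VP
    VP
      VP
        V: questioned
        NP
          Det: every
          N: scope
      PP
        P: about
        NP
          Det: every
          N: child
    Conj: or
    VP
      V: built
      NP
        Det: every
        N: student
The span 'every scope' is the NP node built by NP → Det N.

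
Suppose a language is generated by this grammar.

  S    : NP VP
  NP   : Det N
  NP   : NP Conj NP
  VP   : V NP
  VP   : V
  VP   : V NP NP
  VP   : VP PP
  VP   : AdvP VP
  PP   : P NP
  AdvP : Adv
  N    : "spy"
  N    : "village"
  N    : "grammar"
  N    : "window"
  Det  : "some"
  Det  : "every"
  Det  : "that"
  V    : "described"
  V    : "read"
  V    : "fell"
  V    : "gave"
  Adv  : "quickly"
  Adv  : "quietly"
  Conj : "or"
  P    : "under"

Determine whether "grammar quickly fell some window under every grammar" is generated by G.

For S → NP VP, no prefix of the string parses as an NP.

Ungrammatical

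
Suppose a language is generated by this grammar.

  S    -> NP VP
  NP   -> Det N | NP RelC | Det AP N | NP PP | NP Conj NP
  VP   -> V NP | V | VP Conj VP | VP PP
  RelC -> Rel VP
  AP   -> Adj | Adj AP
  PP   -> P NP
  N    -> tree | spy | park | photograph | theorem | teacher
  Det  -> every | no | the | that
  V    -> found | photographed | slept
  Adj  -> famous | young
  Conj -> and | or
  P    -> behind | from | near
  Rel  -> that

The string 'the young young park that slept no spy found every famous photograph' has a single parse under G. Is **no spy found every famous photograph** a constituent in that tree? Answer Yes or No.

No

[S [NP [NP [Det the] [AP [Adj young] [AP [Adj young]]] [N park]] [RelC [Rel that] [VP [V slept] [NP [Det no] [N spy]]]]] [VP [V found] [NP [Det every] [AP [Adj famous]] [N photograph]]]]
The smallest constituent containing 'no spy found every famous photograph' is the S spanning 'the young young park that slept no spy found every famous photograph'; no single node in the tree dominates exactly the given words.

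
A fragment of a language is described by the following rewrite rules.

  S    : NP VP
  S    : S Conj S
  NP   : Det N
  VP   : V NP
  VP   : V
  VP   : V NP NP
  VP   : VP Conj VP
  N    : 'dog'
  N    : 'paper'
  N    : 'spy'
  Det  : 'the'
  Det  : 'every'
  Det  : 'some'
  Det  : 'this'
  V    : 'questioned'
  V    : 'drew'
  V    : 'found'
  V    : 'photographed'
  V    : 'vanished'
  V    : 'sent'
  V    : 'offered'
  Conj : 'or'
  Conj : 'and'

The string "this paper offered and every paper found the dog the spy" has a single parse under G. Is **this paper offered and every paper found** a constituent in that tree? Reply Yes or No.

No

[S [S [NP [Det this] [N paper]] [VP [V offered]]] [Conj and] [S [NP [Det every] [N paper]] [VP [V found] [NP [Det the] [N dog]] [NP [Det the] [N spy]]]]]
The smallest constituent containing 'this paper offered and every paper found' is the S spanning 'this paper offered and every paper found the dog the spy'; no single node in the tree dominates exactly the given words.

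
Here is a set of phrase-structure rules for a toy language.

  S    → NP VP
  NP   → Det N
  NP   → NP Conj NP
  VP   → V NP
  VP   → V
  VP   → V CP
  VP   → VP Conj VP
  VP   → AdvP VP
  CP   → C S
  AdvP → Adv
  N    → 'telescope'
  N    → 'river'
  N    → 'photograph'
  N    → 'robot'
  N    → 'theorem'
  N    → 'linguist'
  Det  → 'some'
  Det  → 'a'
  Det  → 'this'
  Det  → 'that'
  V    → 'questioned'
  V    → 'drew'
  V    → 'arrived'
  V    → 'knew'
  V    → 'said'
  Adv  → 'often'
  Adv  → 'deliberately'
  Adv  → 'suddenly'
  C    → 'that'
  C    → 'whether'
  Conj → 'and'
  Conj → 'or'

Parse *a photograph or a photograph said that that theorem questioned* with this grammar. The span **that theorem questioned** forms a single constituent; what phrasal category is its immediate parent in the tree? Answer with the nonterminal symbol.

CP

[S [NP [NP [Det a] [N photograph]] [Conj or] [NP [Det a] [N photograph]]] [VP [V said] [CP [C that] [S [NP [Det that] [N theorem]] [VP [V questioned]]]]]]
The span 'that theorem questioned' is the S node built by S → NP VP.
Its mother is the CP built by CP → C S.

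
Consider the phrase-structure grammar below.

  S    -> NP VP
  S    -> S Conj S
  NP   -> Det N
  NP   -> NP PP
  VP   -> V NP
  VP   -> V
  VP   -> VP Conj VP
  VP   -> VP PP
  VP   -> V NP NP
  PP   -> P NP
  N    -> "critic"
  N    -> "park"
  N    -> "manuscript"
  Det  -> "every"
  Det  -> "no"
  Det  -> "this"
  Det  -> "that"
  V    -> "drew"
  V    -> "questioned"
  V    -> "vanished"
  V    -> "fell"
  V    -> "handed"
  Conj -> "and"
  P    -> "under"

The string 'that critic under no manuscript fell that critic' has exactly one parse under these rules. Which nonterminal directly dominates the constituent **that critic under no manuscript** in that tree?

S
  NP
    NP
      Det: that
      N: critic
    PP
      P: under
      NP
        Det: no
        N: manuscript
  VP
    V: fell
    NP
      Det: that
      N: critic
The span 'that critic under no manuscript' is the NP node built by NP → NP PP.
Its mother is the S built by S → NP VP.

S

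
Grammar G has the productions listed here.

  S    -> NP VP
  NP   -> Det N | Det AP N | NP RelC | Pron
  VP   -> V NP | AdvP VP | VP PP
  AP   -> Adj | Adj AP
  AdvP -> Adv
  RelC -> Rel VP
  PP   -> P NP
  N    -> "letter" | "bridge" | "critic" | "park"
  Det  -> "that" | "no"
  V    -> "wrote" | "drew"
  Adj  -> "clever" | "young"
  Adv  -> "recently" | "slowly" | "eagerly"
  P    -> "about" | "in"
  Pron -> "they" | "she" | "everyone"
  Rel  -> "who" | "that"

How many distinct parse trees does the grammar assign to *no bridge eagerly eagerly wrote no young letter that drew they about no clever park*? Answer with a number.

4

Two of the 4 distinct bracketings:
[S [NP [Det no] [N bridge]] [VP [AdvP [Adv eagerly]] [VP [AdvP [Adv eagerly]] [VP [V wrote] [NP [NP [Det no] [AP [Adj young]] [N letter]] [RelC [Rel that] [VP [VP [V drew] [NP [Pron they]]] [PP [P about] [NP [Det no] [AP [Adj clever]] [N park]]]]]]]]]]
[S [NP [Det no] [N bridge]] [VP [AdvP [Adv eagerly]] [VP [AdvP [Adv eagerly]] [VP [VP [V wrote] [NP [NP [Det no] [AP [Adj young]] [N letter]] [RelC [Rel that] [VP [V drew] [NP [Pron they]]]]]] [PP [P about] [NP [Det no] [AP [Adj clever]] [N park]]]]]]]
The trees differ in how a recursive rule is bracketed over the same span.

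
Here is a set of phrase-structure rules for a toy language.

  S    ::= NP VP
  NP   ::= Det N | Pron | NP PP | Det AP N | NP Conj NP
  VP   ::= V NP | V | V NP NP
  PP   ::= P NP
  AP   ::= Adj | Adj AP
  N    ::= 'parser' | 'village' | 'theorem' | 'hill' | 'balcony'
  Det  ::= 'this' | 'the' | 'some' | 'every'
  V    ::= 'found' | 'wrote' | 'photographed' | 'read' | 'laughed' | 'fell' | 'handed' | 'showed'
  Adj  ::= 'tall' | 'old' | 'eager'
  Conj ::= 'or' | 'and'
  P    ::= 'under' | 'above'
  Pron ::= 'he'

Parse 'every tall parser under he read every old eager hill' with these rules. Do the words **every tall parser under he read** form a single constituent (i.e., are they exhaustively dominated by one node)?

No

[S [NP [NP [Det every] [AP [Adj tall]] [N parser]] [PP [P under] [NP [Pron he]]]] [VP [V read] [NP [Det every] [AP [Adj old] [AP [Adj eager]]] [N hill]]]]
The smallest constituent containing 'every tall parser under he read' is the S spanning 'every tall parser under he read every old eager hill'; no single node in the tree dominates exactly the given words.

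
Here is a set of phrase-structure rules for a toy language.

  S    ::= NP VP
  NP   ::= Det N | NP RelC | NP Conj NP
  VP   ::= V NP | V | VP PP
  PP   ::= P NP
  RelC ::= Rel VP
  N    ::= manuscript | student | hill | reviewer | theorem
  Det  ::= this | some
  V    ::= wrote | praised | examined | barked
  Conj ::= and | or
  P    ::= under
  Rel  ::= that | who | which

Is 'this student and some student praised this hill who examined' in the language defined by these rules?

Grammatical

[S [NP [NP [Det this] [N student]] [Conj and] [NP [Det some] [N student]]] [VP [V praised] [NP [NP [Det this] [N hill]] [RelC [Rel who] [VP [V examined]]]]]]
Each bracket corresponds to one application of a listed rule, so the string is derivable from S.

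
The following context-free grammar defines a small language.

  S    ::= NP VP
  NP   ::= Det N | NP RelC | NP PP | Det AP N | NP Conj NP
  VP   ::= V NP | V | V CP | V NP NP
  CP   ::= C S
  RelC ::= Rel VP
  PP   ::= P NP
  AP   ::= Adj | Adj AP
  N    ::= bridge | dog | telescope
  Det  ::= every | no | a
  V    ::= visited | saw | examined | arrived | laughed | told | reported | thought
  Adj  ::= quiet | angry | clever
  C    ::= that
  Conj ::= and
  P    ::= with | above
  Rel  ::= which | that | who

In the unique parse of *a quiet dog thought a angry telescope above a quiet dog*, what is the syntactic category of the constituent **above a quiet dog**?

PP

S
  NP
    Det: a
    AP
      Adj: quiet
    N: dog
  VP
    V: thought
    NP
      NP
        Det: a
        AP
          Adj: angry
        N: telescope
      PP
        P: above
        NP
          Det: a
          AP
            Adj: quiet
          N: dog
The span 'above a quiet dog' is the PP node built by PP → P NP.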